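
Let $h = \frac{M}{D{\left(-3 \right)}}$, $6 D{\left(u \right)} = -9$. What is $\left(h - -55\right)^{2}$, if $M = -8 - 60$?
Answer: $\frac{90601}{9} \approx 10067.0$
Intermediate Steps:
$D{\left(u \right)} = - \frac{3}{2}$ ($D{\left(u \right)} = \frac{1}{6} \left(-9\right) = - \frac{3}{2}$)
$M = -68$
$h = \frac{136}{3}$ ($h = - \frac{68}{- \frac{3}{2}} = \left(-68\right) \left(- \frac{2}{3}\right) = \frac{136}{3} \approx 45.333$)
$\left(h - -55\right)^{2} = \left(\frac{136}{3} - -55\right)^{2} = \left(\frac{136}{3} + \left(-4 + 59\right)\right)^{2} = \left(\frac{136}{3} + 55\right)^{2} = \left(\frac{301}{3}\right)^{2} = \frac{90601}{9}$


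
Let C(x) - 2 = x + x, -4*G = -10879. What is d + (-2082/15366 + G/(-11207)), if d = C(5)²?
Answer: 16488432717/114804508 ≈ 143.62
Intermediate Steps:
G = 10879/4 (G = -¼*(-10879) = 10879/4 ≈ 2719.8)
C(x) = 2 + 2*x (C(x) = 2 + (x + x) = 2 + 2*x)
d = 144 (d = (2 + 2*5)² = (2 + 10)² = 12² = 144)
d + (-2082/15366 + G/(-11207)) = 144 + (-2082/15366 + (10879/4)/(-11207)) = 144 + (-2082*1/15366 + (10879/4)*(-1/11207)) = 144 + (-347/2561 - 10879/44828) = 144 - 43416435/114804508 = 16488432717/114804508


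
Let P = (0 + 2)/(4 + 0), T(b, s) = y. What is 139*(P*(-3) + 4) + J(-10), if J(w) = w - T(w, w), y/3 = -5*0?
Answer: 675/2 ≈ 337.50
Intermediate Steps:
y = 0 (y = 3*(-5*0) = 3*0 = 0)
T(b, s) = 0
P = ½ (P = 2/4 = 2*(¼) = ½ ≈ 0.50000)
J(w) = w (J(w) = w - 1*0 = w + 0 = w)
139*(P*(-3) + 4) + J(-10) = 139*((½)*(-3) + 4) - 10 = 139*(-3/2 + 4) - 10 = 139*(5/2) - 10 = 695/2 - 10 = 675/2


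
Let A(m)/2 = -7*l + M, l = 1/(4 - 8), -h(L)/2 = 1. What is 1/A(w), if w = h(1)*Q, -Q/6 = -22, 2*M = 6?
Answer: 2/19 ≈ 0.10526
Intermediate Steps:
M = 3 (M = (½)*6 = 3)
Q = 132 (Q = -6*(-22) = 132)
h(L) = -2 (h(L) = -2*1 = -2)
l = -¼ (l = 1/(-4) = -¼ ≈ -0.25000)
w = -264 (w = -2*132 = -264)
A(m) = 19/2 (A(m) = 2*(-7*(-¼) + 3) = 2*(7/4 + 3) = 2*(19/4) = 19/2)
1/A(w) = 1/(19/2) = 2/19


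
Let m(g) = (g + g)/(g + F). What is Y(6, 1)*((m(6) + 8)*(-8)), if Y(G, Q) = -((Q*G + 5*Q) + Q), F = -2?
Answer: 1056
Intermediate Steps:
m(g) = 2*g/(-2 + g) (m(g) = (g + g)/(g - 2) = (2*g)/(-2 + g) = 2*g/(-2 + g))
Y(G, Q) = -6*Q - G*Q (Y(G, Q) = -((G*Q + 5*Q) + Q) = -((5*Q + G*Q) + Q) = -(6*Q + G*Q) = -6*Q - G*Q)
Y(6, 1)*((m(6) + 8)*(-8)) = (-1*1*(6 + 6))*((2*6/(-2 + 6) + 8)*(-8)) = (-1*1*12)*((2*6/4 + 8)*(-8)) = -12*(2*6*(¼) + 8)*(-8) = -12*(3 + 8)*(-8) = -132*(-8) = -12*(-88) = 1056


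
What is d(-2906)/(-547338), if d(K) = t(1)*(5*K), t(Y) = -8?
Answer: -58120/273669 ≈ -0.21237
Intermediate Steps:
d(K) = -40*K
d(-2906)/(-547338) = -40*(-2906)/(-547338) = 116240*(-1/547338) = -58120/273669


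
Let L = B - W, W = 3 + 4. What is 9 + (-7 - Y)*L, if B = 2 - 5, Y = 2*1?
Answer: 99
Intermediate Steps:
Y = 2
B = -3
W = 7
L = -10 (L = -3 - 1*7 = -3 - 7 = -10)
9 + (-7 - Y)*L = 9 + (-7 - 1*2)*(-10) = 9 + (-7 - 2)*(-10) = 9 - 9*(-10) = 9 + 90 = 99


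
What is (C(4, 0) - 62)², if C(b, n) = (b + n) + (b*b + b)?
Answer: 1444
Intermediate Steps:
C(b, n) = n + b² + 2*b (C(b, n) = (b + n) + (b² + b) = (b + n) + (b + b²) = n + b² + 2*b)
(C(4, 0) - 62)² = ((0 + 4² + 2*4) - 62)² = ((0 + 16 + 8) - 62)² = (24 - 62)² = (-38)² = 1444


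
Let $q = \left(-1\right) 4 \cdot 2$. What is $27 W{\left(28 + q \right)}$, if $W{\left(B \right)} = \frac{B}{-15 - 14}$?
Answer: $- \frac{540}{29} \approx -18.621$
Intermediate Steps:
$q = -8$ ($q = \left(-4\right) 2 = -8$)
$W{\left(B \right)} = - \frac{B}{29}$ ($W{\left(B \right)} = \frac{B}{-29} = B \left(- \frac{1}{29}\right) = - \frac{B}{29}$)
$27 W{\left(28 + q \right)} = 27 \left(- \frac{28 - 8}{29}\right) = 27 \left(\left(- \frac{1}{29}\right) 20\right) = 27 \left(- \frac{20}{29}\right) = - \frac{540}{29}$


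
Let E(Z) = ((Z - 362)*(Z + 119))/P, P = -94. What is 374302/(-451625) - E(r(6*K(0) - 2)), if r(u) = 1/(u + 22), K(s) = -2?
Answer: -1248255820207/2716976000 ≈ -459.43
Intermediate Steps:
r(u) = 1/(22 + u)
E(Z) = -(-362 + Z)*(119 + Z)/94 (E(Z) = ((Z - 362)*(Z + 119))/(-94) = ((-362 + Z)*(119 + Z))*(-1/94) = -(-362 + Z)*(119 + Z)/94)
374302/(-451625) - E(r(6*K(0) - 2)) = 374302/(-451625) - (21539/47 - 1/(94*(22 + (6*(-2) - 2))²) + 243/(94*(22 + (6*(-2) - 2)))) = 374302*(-1/451625) - (21539/47 - 1/(94*(22 + (-12 - 2))²) + 243/(94*(22 + (-12 - 2)))) = -374302/451625 - (21539/47 - 1/(94*(22 - 14)²) + 243/(94*(22 - 14))) = -374302/451625 - (21539/47 - (1/8)²/94 + (243/94)/8) = -374302/451625 - (21539/47 - (⅛)²/94 + (243/94)*(⅛)) = -374302/451625 - (21539/47 - 1/94*1/64 + 243/752) = -374302/451625 - (21539/47 - 1/6016 + 243/752) = -374302/451625 - 1*2758935/6016 = -374302/451625 - 2758935/6016 = -1248255820207/2716976000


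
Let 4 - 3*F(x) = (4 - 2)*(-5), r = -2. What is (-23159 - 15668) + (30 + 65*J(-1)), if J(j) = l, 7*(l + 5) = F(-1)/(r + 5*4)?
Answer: -1056229/27 ≈ -39120.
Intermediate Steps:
F(x) = 14/3 (F(x) = 4/3 - (4 - 2)*(-5)/3 = 4/3 - 2*(-5)/3 = 4/3 - 1/3*(-10) = 4/3 + 10/3 = 14/3)
l = -134/27 (l = -5 + (14/(3*(-2 + 5*4)))/7 = -5 + (14/(3*(-2 + 20)))/7 = -5 + ((14/3)/18)/7 = -5 + ((14/3)*(1/18))/7 = -5 + (1/7)*(7/27) = -5 + 1/27 = -134/27 ≈ -4.9630)
J(j) = -134/27
(-23159 - 15668) + (30 + 65*J(-1)) = (-23159 - 15668) + (30 + 65*(-134/27)) = -38827 + (30 - 8710/27) = -38827 - 7900/27 = -1056229/27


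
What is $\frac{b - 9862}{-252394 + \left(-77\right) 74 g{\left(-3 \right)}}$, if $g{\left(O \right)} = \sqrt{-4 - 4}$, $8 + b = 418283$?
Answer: $- \frac{51540495361}{31981234434} + \frac{1163568637 i \sqrt{2}}{15990617217} \approx -1.6116 + 0.10291 i$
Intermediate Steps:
$b = 418275$ ($b = -8 + 418283 = 418275$)
$g{\left(O \right)} = 2 i \sqrt{2}$ ($g{\left(O \right)} = \sqrt{-8} = 2 i \sqrt{2}$)
$\frac{b - 9862}{-252394 + \left(-77\right) 74 g{\left(-3 \right)}} = \frac{418275 - 9862}{-252394 + \left(-77\right) 74 \cdot 2 i \sqrt{2}} = \frac{408413}{-252394 - 5698 \cdot 2 i \sqrt{2}} = \frac{408413}{-252394 - 11396 i \sqrt{2}}$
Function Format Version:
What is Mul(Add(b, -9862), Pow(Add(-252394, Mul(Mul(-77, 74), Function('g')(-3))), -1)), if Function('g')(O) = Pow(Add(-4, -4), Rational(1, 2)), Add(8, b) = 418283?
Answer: Add(Rational(-51540495361, 31981234434), Mul(Rational(1163568637, 15990617217), I, Pow(2, Rational(1, 2)))) ≈ Add(-1.6116, Mul(0.10291, I))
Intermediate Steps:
b = 418275 (b = Add(-8, 418283) = 418275)
Function('g')(O) = Mul(2, I, Pow(2, Rational(1, 2))) (Function('g')(O) = Pow(-8, Rational(1, 2)) = Mul(2, I, Pow(2, Rational(1, 2))))
Mul(Add(b, -9862), Pow(Add(-252394, Mul(Mul(-77, 74), Function('g')(-3))), -1)) = Mul(Add(418275, -9862), Pow(Add(-252394, Mul(Mul(-77, 74), Mul(2, I, Pow(2, Rational(1, 2))))), -1)) = Mul(408413, Pow(Add(-252394, Mul(-5698, Mul(2, I, Pow(2, Rational(1, 2))))), -1)) = Mul(408413, Pow(Add(-252394, Mul(-11396, I, Pow(2, Rational(1, 2)))), -1))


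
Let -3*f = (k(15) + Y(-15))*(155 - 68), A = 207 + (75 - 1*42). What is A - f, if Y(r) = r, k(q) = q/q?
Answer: -166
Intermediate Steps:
k(q) = 1
A = 240 (A = 207 + (75 - 42) = 207 + 33 = 240)
f = 406 (f = -(1 - 15)*(155 - 68)/3 = -(-14)*87/3 = -⅓*(-1218) = 406)
A - f = 240 - 1*406 = 240 - 406 = -166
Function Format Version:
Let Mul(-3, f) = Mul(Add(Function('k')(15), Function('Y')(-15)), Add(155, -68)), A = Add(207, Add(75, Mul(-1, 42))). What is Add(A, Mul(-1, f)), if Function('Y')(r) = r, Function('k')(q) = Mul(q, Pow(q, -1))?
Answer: -166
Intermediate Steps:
Function('k')(q) = 1
A = 240 (A = Add(207, Add(75, -42)) = Add(207, 33) = 240)
f = 406 (f = Mul(Rational(-1, 3), Mul(Add(1, -15), Add(155, -68))) = Mul(Rational(-1, 3), Mul(-14, 87)) = Mul(Rational(-1, 3), -1218) = 406)
Add(A, Mul(-1, f)) = Add(240, Mul(-1, 406)) = Add(240, -406) = -166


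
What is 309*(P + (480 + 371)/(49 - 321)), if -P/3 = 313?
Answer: -79184031/272 ≈ -2.9112e+5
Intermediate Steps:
P = -939 (P = -3*313 = -939)
309*(P + (480 + 371)/(49 - 321)) = 309*(-939 + (480 + 371)/(49 - 321)) = 309*(-939 + 851/(-272)) = 309*(-939 + 851*(-1/272)) = 309*(-939 - 851/272) = 309*(-256259/272) = -79184031/272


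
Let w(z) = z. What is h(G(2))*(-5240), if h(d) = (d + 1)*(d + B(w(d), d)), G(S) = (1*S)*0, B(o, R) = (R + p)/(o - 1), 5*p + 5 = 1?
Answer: -4192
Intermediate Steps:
p = -⅘ (p = -1 + (⅕)*1 = -1 + ⅕ = -⅘ ≈ -0.80000)
B(o, R) = (-⅘ + R)/(-1 + o) (B(o, R) = (R - ⅘)/(o - 1) = (-⅘ + R)/(-1 + o))
G(S) = 0 (G(S) = S*0 = 0)
h(d) = (1 + d)*(d + (-⅘ + d)/(-1 + d)) (h(d) = (d + 1)*(d + (-⅘ + d)/(-1 + d)) = (1 + d)*(d + (-⅘ + d)/(-1 + d)))
h(G(2))*(-5240) = ((-⅘ + 0² + 0³ - ⅘*0)/(-1 + 0))*(-5240) = ((-⅘ + 0 + 0 + 0)/(-1))*(-5240) = -1*(-⅘)*(-5240) = (⅘)*(-5240) = -4192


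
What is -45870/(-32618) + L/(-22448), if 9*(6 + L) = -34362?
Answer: 36075656/22881527 ≈ 1.5766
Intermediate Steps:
L = -3824 (L = -6 + (⅑)*(-34362) = -6 - 3818 = -3824)
-45870/(-32618) + L/(-22448) = -45870/(-32618) - 3824/(-22448) = -45870*(-1/32618) - 3824*(-1/22448) = 22935/16309 + 239/1403 = 36075656/22881527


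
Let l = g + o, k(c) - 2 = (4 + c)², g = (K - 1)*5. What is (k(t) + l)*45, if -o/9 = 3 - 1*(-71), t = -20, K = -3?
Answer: -19260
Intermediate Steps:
g = -20 (g = (-3 - 1)*5 = -4*5 = -20)
k(c) = 2 + (4 + c)²
o = -666 (o = -9*(3 - 1*(-71)) = -9*(3 + 71) = -9*74 = -666)
l = -686 (l = -20 - 666 = -686)
(k(t) + l)*45 = ((2 + (4 - 20)²) - 686)*45 = ((2 + (-16)²) - 686)*45 = ((2 + 256) - 686)*45 = (258 - 686)*45 = -428*45 = -19260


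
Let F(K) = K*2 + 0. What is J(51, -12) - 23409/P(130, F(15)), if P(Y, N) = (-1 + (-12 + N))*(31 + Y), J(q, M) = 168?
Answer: 25671/161 ≈ 159.45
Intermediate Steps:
F(K) = 2*K (F(K) = 2*K + 0 = 2*K)
P(Y, N) = (-13 + N)*(31 + Y)
J(51, -12) - 23409/P(130, F(15)) = 168 - 23409/(-403 - 13*130 + 31*(2*15) + (2*15)*130) = 168 - 23409/(-403 - 1690 + 31*30 + 30*130) = 168 - 23409/(-403 - 1690 + 930 + 3900) = 168 - 23409/2737 = 168 - 23409*1/2737 = 168 - 1377/161 = 25671/161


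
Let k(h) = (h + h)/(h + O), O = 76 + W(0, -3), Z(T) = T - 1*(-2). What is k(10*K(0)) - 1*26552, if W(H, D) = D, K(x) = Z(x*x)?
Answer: -2469296/93 ≈ -26552.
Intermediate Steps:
Z(T) = 2 + T (Z(T) = T + 2 = 2 + T)
K(x) = 2 + x² (K(x) = 2 + x*x = 2 + x²)
O = 73 (O = 76 - 3 = 73)
k(h) = 2*h/(73 + h) (k(h) = (h + h)/(h + 73) = (2*h)/(73 + h) = 2*h/(73 + h))
k(10*K(0)) - 1*26552 = 2*(10*(2 + 0²))/(73 + 10*(2 + 0²)) - 1*26552 = 2*(10*(2 + 0))/(73 + 10*(2 + 0)) - 26552 = 2*(10*2)/(73 + 10*2) - 26552 = 2*20/(73 + 20) - 26552 = 2*20/93 - 26552 = 2*20*(1/93) - 26552 = 40/93 - 26552 = -2469296/93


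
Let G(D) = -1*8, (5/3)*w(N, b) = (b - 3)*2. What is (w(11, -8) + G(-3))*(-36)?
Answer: 3816/5 ≈ 763.20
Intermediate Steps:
w(N, b) = -18/5 + 6*b/5 (w(N, b) = 3*((b - 3)*2)/5 = 3*((-3 + b)*2)/5 = 3*(-6 + 2*b)/5 = -18/5 + 6*b/5)
G(D) = -8
(w(11, -8) + G(-3))*(-36) = ((-18/5 + (6/5)*(-8)) - 8)*(-36) = ((-18/5 - 48/5) - 8)*(-36) = (-66/5 - 8)*(-36) = -106/5*(-36) = 3816/5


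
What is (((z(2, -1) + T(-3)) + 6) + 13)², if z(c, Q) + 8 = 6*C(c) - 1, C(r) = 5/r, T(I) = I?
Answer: 484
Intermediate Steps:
z(c, Q) = -9 + 30/c (z(c, Q) = -8 + (6*(5/c) - 1) = -8 + (30/c - 1) = -8 + (-1 + 30/c) = -9 + 30/c)
(((z(2, -1) + T(-3)) + 6) + 13)² = ((((-9 + 30/2) - 3) + 6) + 13)² = ((((-9 + 30*(½)) - 3) + 6) + 13)² = ((((-9 + 15) - 3) + 6) + 13)² = (((6 - 3) + 6) + 13)² = ((3 + 6) + 13)² = (9 + 13)² = 22² = 484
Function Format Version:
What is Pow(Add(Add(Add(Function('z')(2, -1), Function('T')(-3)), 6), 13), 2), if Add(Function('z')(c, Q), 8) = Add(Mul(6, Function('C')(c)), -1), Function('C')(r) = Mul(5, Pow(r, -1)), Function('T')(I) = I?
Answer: 484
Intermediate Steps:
Function('z')(c, Q) = Add(-9, Mul(30, Pow(c, -1))) (Function('z')(c, Q) = Add(-8, Add(Mul(6, Mul(5, Pow(c, -1))), -1)) = Add(-8, Add(Mul(30, Pow(c, -1)), -1)) = Add(-8, Add(-1, Mul(30, Pow(c, -1)))) = Add(-9, Mul(30, Pow(c, -1))))
Pow(Add(Add(Add(Function('z')(2, -1), Function('T')(-3)), 6), 13), 2) = Pow(Add(Add(Add(Add(-9, Mul(30, Pow(2, -1))), -3), 6), 13), 2) = Pow(Add(Add(Add(Add(-9, Mul(30, Rational(1, 2))), -3), 6), 13), 2) = Pow(Add(Add(Add(Add(-9, 15), -3), 6), 13), 2) = Pow(Add(Add(Add(6, -3), 6), 13), 2) = Pow(Add(Add(3, 6), 13), 2) = Pow(Add(9, 13), 2) = Pow(22, 2) = 484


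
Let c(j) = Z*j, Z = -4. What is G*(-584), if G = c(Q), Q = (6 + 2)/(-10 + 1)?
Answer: -18688/9 ≈ -2076.4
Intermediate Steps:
Q = -8/9 (Q = 8/(-9) = 8*(-⅑) = -8/9 ≈ -0.88889)
c(j) = -4*j
G = 32/9 (G = -4*(-8/9) = 32/9 ≈ 3.5556)
G*(-584) = (32/9)*(-584) = -18688/9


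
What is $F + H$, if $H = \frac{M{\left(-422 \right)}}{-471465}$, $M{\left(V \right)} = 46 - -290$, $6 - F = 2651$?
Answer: $- \frac{415675087}{157155} \approx -2645.0$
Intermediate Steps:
$F = -2645$ ($F = 6 - 2651 = -2645$)
$M{\left(V \right)} = 336$ ($M{\left(V \right)} = 46 + 290 = 336$)
$H = - \frac{112}{157155}$ ($H = \frac{336}{-471465} = 336 \left(- \frac{1}{471465}\right) = - \frac{112}{157155} \approx -0.00071267$)
$F + H = -2645 - \frac{112}{157155} = - \frac{415675087}{157155}$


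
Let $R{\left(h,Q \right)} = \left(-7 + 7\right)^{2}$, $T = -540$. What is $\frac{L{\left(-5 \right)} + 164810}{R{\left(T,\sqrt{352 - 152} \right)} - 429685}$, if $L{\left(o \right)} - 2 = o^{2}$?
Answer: $- \frac{164837}{429685} \approx -0.38362$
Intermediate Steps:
$R{\left(h,Q \right)} = 0$ ($R{\left(h,Q \right)} = 0^{2} = 0$)
$L{\left(o \right)} = 2 + o^{2}$
$\frac{L{\left(-5 \right)} + 164810}{R{\left(T,\sqrt{352 - 152} \right)} - 429685} = \frac{\left(2 + \left(-5\right)^{2}\right) + 164810}{0 - 429685} = \frac{\left(2 + 25\right) + 164810}{-429685} = \left(27 + 164810\right) \left(- \frac{1}{429685}\right) = 164837 \left(- \frac{1}{429685}\right) = - \frac{164837}{429685}$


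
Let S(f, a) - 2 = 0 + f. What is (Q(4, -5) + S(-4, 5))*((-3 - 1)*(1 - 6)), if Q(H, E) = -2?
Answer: -80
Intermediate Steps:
S(f, a) = 2 + f (S(f, a) = 2 + (0 + f) = 2 + f)
(Q(4, -5) + S(-4, 5))*((-3 - 1)*(1 - 6)) = (-2 + (2 - 4))*((-3 - 1)*(1 - 6)) = (-2 - 2)*(-4*(-5)) = -4*20 = -80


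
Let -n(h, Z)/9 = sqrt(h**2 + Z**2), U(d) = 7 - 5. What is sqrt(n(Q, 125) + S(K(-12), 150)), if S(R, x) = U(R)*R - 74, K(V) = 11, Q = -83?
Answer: sqrt(-52 - 9*sqrt(22514)) ≈ 37.449*I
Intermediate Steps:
U(d) = 2
S(R, x) = -74 + 2*R (S(R, x) = 2*R - 74 = -74 + 2*R)
n(h, Z) = -9*sqrt(Z**2 + h**2) (n(h, Z) = -9*sqrt(h**2 + Z**2) = -9*sqrt(Z**2 + h**2))
sqrt(n(Q, 125) + S(K(-12), 150)) = sqrt(-9*sqrt(125**2 + (-83)**2) + (-74 + 2*11)) = sqrt(-9*sqrt(15625 + 6889) + (-74 + 22)) = sqrt(-9*sqrt(22514) - 52) = sqrt(-52 - 9*sqrt(22514))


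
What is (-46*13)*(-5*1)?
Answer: 2990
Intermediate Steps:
(-46*13)*(-5*1) = -598*(-5) = 2990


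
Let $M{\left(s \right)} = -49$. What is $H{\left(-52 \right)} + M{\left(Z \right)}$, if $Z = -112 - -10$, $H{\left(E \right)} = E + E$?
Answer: $-153$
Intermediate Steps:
$H{\left(E \right)} = 2 E$
$Z = -102$ ($Z = -112 + 10 = -102$)
$H{\left(-52 \right)} + M{\left(Z \right)} = 2 \left(-52\right) - 49 = -104 - 49 = -153$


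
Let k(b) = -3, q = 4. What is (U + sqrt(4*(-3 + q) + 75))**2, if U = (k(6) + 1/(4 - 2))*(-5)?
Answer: 941/4 + 25*sqrt(79) ≈ 457.46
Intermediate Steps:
U = 25/2 (U = (-3 + 1/(4 - 2))*(-5) = (-3 + 1/2)*(-5) = -5/2*(-5) = 25/2 ≈ 12.500)
(U + sqrt(4*(-3 + q) + 75))**2 = (25/2 + sqrt(4*(-3 + 4) + 75))**2 = (25/2 + sqrt(4*1 + 75))**2 = (25/2 + sqrt(4 + 75))**2 = (25/2 + sqrt(79))**2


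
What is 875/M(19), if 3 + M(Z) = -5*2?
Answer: -875/13 ≈ -67.308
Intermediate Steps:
M(Z) = -13 (M(Z) = -3 - 5*2 = -3 - 10 = -13)
875/M(19) = 875/(-13) = 875*(-1/13) = -875/13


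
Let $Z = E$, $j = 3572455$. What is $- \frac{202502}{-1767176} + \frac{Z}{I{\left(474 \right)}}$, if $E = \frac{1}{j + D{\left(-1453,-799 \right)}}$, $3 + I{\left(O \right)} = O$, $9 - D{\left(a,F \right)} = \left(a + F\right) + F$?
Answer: $\frac{170513525907403}{1488021891623220} \approx 0.11459$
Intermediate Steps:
$D{\left(a,F \right)} = 9 - a - 2 F$ ($D{\left(a,F \right)} = 9 - \left(\left(a + F\right) + F\right) = 9 - \left(\left(F + a\right) + F\right) = 9 - \left(a + 2 F\right) = 9 - a - 2 F$)
$I{\left(O \right)} = -3 + O$
$E = \frac{1}{3575515}$ ($E = \frac{1}{3572455 - -3060} = \frac{1}{3572455 + \left(9 + 1453 + 1598\right)} = \frac{1}{3572455 + 3060} = \frac{1}{3575515} \approx 2.7968 \cdot 10^{-7}$)
$Z = \frac{1}{3575515} \approx 2.7968 \cdot 10^{-7}$
$- \frac{202502}{-1767176} + \frac{Z}{I{\left(474 \right)}} = - \frac{202502}{-1767176} + \frac{1}{3575515 \left(-3 + 474\right)} = \left(-202502\right) \left(- \frac{1}{1767176}\right) + \frac{1}{3575515 \cdot 471} = \frac{101251}{883588} + \frac{1}{3575515} \cdot \frac{1}{471} = \frac{101251}{883588} + \frac{1}{1684067565} = \frac{170513525907403}{1488021891623220}$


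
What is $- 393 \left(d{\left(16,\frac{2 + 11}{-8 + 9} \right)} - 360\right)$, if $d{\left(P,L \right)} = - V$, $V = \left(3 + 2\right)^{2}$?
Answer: $151305$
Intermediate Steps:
$V = 25$ ($V = 5^{2} = 25$)
$d{\left(P,L \right)} = -25$ ($d{\left(P,L \right)} = \left(-1\right) 25 = -25$)
$- 393 \left(d{\left(16,\frac{2 + 11}{-8 + 9} \right)} - 360\right) = - 393 \left(-25 - 360\right) = \left(-393\right) \left(-385\right) = 151305$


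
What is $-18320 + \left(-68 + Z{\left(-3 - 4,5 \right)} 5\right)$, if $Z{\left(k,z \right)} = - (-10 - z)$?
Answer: $-18313$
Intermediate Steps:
$Z{\left(k,z \right)} = 10 + z$
$-18320 + \left(-68 + Z{\left(-3 - 4,5 \right)} 5\right) = -18320 - \left(68 - \left(10 + 5\right) 5\right) = -18320 + \left(-68 + 15 \cdot 5\right) = -18320 + \left(-68 + 75\right) = -18320 + 7 = -18313$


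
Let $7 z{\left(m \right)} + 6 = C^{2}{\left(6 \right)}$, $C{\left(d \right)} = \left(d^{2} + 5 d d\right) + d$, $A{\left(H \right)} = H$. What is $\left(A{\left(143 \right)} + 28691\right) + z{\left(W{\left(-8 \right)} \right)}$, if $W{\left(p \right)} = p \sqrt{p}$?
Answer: $\frac{251116}{7} \approx 35874.0$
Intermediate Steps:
$W{\left(p \right)} = p^{\frac{3}{2}}$
$C{\left(d \right)} = d + 6 d^{2}$ ($C{\left(d \right)} = \left(d^{2} + 5 d^{2}\right) + d = 6 d^{2} + d = d + 6 d^{2}$)
$z{\left(m \right)} = \frac{49278}{7}$ ($z{\left(m \right)} = - \frac{6}{7} + \frac{\left(6 \left(1 + 6 \cdot 6\right)\right)^{2}}{7} = - \frac{6}{7} + \frac{\left(6 \left(1 + 36\right)\right)^{2}}{7} = - \frac{6}{7} + \frac{\left(6 \cdot 37\right)^{2}}{7} = - \frac{6}{7} + \frac{222^{2}}{7} = - \frac{6}{7} + \frac{1}{7} \cdot 49284 = - \frac{6}{7} + \frac{49284}{7} = \frac{49278}{7}$)
$\left(A{\left(143 \right)} + 28691\right) + z{\left(W{\left(-8 \right)} \right)} = \left(143 + 28691\right) + \frac{49278}{7} = 28834 + \frac{49278}{7} = \frac{251116}{7}$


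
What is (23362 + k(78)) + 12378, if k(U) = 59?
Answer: 35799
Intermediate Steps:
(23362 + k(78)) + 12378 = (23362 + 59) + 12378 = 23421 + 12378 = 35799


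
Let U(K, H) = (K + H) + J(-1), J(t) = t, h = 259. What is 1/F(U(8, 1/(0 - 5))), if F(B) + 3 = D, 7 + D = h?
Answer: 1/249 ≈ 0.0040161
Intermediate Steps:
U(K, H) = -1 + H + K (U(K, H) = (K + H) - 1 = (H + K) - 1 = -1 + H + K)
D = 252 (D = -7 + 259 = 252)
F(B) = 249 (F(B) = -3 + 252 = 249)
1/F(U(8, 1/(0 - 5))) = 1/249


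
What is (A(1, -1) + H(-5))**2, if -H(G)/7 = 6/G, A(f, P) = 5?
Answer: 4489/25 ≈ 179.56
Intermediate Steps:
H(G) = -42/G
(A(1, -1) + H(-5))**2 = (5 - 42/(-5))**2 = (5 - 42*(-1/5))**2 = (5 + 42/5)**2 = (67/5)**2 = 4489/25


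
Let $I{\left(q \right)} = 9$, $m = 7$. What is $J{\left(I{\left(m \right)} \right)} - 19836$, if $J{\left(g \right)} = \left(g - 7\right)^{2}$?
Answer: $-19832$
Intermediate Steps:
$J{\left(g \right)} = \left(-7 + g\right)^{2}$
$J{\left(I{\left(m \right)} \right)} - 19836 = \left(-7 + 9\right)^{2} - 19836 = 2^{2} - 19836 = 4 - 19836 = -19832$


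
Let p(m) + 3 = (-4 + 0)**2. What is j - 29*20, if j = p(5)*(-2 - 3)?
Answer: -645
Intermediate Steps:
p(m) = 13 (p(m) = -3 + (-4 + 0)**2 = -3 + (-4)**2 = -3 + 16 = 13)
j = -65 (j = 13*(-2 - 3) = 13*(-5) = -65)
j - 29*20 = -65 - 29*20 = -65 - 580 = -645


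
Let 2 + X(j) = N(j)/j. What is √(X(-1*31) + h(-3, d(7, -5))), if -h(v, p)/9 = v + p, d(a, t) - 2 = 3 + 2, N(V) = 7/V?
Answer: I*√36511/31 ≈ 6.1638*I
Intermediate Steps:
d(a, t) = 7 (d(a, t) = 2 + (3 + 2) = 2 + 5 = 7)
X(j) = -2 + 7/j² (X(j) = -2 + (7/j)/j = -2 + 7/j²)
h(v, p) = -9*p - 9*v (h(v, p) = -9*(v + p) = -9*(p + v) = -9*p - 9*v)
√(X(-1*31) + h(-3, d(7, -5))) = √((-2 + 7/(-1*31)²) + (-9*7 - 9*(-3))) = √((-2 + 7/(-31)²) + (-63 + 27)) = √((-2 + 7*(1/961)) - 36) = √((-2 + 7/961) - 36) = √(-1915/961 - 36) = √(-36511/961) = I*√36511/31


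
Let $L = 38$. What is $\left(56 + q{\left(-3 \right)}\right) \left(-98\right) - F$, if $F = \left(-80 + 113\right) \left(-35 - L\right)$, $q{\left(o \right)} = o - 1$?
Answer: $-2687$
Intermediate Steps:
$q{\left(o \right)} = -1 + o$
$F = -2409$ ($F = \left(-80 + 113\right) \left(-35 - 38\right) = 33 \left(-35 - 38\right) = 33 \left(-73\right) = -2409$)
$\left(56 + q{\left(-3 \right)}\right) \left(-98\right) - F = \left(56 - 4\right) \left(-98\right) - -2409 = \left(56 - 4\right) \left(-98\right) + 2409 = 52 \left(-98\right) + 2409 = -5096 + 2409 = -2687$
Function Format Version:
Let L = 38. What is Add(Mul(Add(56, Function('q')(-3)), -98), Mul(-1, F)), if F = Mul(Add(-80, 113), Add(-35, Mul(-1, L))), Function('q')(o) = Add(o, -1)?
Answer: -2687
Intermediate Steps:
Function('q')(o) = Add(-1, o)
F = -2409 (F = Mul(Add(-80, 113), Add(-35, Mul(-1, 38))) = Mul(33, Add(-35, -38)) = Mul(33, -73) = -2409)
Add(Mul(Add(56, Function('q')(-3)), -98), Mul(-1, F)) = Add(Mul(Add(56, Add(-1, -3)), -98), Mul(-1, -2409)) = Add(Mul(Add(56, -4), -98), 2409) = Add(Mul(52, -98), 2409) = Add(-5096, 2409) = -2687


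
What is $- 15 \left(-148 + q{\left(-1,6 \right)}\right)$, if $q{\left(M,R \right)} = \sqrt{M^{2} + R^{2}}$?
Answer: $2220 - 15 \sqrt{37} \approx 2128.8$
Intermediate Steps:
$- 15 \left(-148 + q{\left(-1,6 \right)}\right) = - 15 \left(-148 + \sqrt{\left(-1\right)^{2} + 6^{2}}\right) = - 15 \left(-148 + \sqrt{1 + 36}\right) = - 15 \left(-148 + \sqrt{37}\right) = 2220 - 15 \sqrt{37}$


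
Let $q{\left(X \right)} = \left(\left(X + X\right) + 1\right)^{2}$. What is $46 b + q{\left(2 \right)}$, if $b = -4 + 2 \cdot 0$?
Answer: $-159$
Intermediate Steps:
$b = -4$ ($b = -4 + 0 = -4$)
$q{\left(X \right)} = \left(1 + 2 X\right)^{2}$ ($q{\left(X \right)} = \left(2 X + 1\right)^{2} = \left(1 + 2 X\right)^{2}$)
$46 b + q{\left(2 \right)} = 46 \left(-4\right) + \left(1 + 2 \cdot 2\right)^{2} = -184 + \left(1 + 4\right)^{2} = -184 + 5^{2} = -184 + 25 = -159$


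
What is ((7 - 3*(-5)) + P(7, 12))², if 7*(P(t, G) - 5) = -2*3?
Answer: 33489/49 ≈ 683.45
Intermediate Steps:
P(t, G) = 29/7 (P(t, G) = 5 + (-2*3)/7 = 5 + (⅐)*(-6) = 5 - 6/7 = 29/7)
((7 - 3*(-5)) + P(7, 12))² = ((7 - 3*(-5)) + 29/7)² = ((7 + 15) + 29/7)² = (22 + 29/7)² = (183/7)² = 33489/49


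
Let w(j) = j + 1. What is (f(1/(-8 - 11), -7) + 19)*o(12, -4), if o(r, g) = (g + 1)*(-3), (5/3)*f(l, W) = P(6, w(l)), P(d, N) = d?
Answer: 1017/5 ≈ 203.40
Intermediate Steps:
w(j) = 1 + j
f(l, W) = 18/5 (f(l, W) = (3/5)*6 = 18/5)
o(r, g) = -3 - 3*g (o(r, g) = (1 + g)*(-3) = -3 - 3*g)
(f(1/(-8 - 11), -7) + 19)*o(12, -4) = (18/5 + 19)*(-3 - 3*(-4)) = 113*(-3 + 12)/5 = (113/5)*9 = 1017/5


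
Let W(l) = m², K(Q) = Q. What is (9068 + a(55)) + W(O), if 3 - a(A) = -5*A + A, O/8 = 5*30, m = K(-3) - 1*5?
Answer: 9355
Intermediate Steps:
m = -8 (m = -3 - 1*5 = -3 - 5 = -8)
O = 1200 (O = 8*(5*30) = 8*150 = 1200)
a(A) = 3 + 4*A (a(A) = 3 - (-5*A + A) = 3 - (-4)*A = 3 + 4*A)
W(l) = 64 (W(l) = (-8)² = 64)
(9068 + a(55)) + W(O) = (9068 + (3 + 4*55)) + 64 = (9068 + (3 + 220)) + 64 = (9068 + 223) + 64 = 9291 + 64 = 9355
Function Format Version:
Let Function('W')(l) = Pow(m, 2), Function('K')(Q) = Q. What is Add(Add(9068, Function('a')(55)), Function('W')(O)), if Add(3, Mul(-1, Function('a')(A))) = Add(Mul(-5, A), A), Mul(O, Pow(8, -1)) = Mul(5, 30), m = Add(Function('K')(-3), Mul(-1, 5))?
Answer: 9355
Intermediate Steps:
m = -8 (m = Add(-3, Mul(-1, 5)) = Add(-3, -5) = -8)
O = 1200 (O = Mul(8, Mul(5, 30)) = Mul(8, 150) = 1200)
Function('a')(A) = Add(3, Mul(4, A)) (Function('a')(A) = Add(3, Mul(-1, Add(Mul(-5, A), A))) = Add(3, Mul(-1, Mul(-4, A))) = Add(3, Mul(4, A)))
Function('W')(l) = 64 (Function('W')(l) = Pow(-8, 2) = 64)
Add(Add(9068, Function('a')(55)), Function('W')(O)) = Add(Add(9068, Add(3, Mul(4, 55))), 64) = Add(Add(9068, Add(3, 220)), 64) = Add(Add(9068, 223), 64) = Add(9291, 64) = 9355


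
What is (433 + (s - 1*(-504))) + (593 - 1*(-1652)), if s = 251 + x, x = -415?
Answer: 3018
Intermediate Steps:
s = -164 (s = 251 - 415 = -164)
(433 + (s - 1*(-504))) + (593 - 1*(-1652)) = (433 + (-164 - 1*(-504))) + (593 - 1*(-1652)) = (433 + (-164 + 504)) + (593 + 1652) = (433 + 340) + 2245 = 773 + 2245 = 3018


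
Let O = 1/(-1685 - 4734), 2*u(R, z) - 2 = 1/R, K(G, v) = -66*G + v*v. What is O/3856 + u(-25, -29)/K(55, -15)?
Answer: -606500893/2106985398000 ≈ -0.00028785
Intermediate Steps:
K(G, v) = v**2 - 66*G (K(G, v) = -66*G + v**2 = v**2 - 66*G)
u(R, z) = 1 + 1/(2*R)
O = -1/6419 (O = 1/(-6419) = -1/6419 ≈ -0.00015579)
O/3856 + u(-25, -29)/K(55, -15) = -1/6419/3856 + ((1/2 - 25)/(-25))/((-15)**2 - 66*55) = -1/6419*1/3856 + (-1/25*(-49/2))/(225 - 3630) = -1/24751664 + (49/50)/(-3405) = -1/24751664 + (49/50)*(-1/3405) = -1/24751664 - 49/170250 = -606500893/2106985398000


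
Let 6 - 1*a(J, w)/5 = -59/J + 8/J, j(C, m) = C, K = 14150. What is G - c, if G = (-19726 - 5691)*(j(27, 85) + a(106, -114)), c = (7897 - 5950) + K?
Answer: -161757131/106 ≈ -1.5260e+6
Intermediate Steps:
a(J, w) = 30 + 255/J (a(J, w) = 30 - 5*(-59/J + 8/J) = 30 - (-255)/J = 30 + 255/J)
c = 16097 (c = (7897 - 5950) + 14150 = 1947 + 14150 = 16097)
G = -160050849/106 (G = (-19726 - 5691)*(27 + (30 + 255/106)) = -25417*(27 + (30 + 255*(1/106))) = -25417*(27 + (30 + 255/106)) = -25417*(27 + 3435/106) = -25417*6297/106 = -160050849/106 ≈ -1.5099e+6)
G - c = -160050849/106 - 1*16097 = -160050849/106 - 16097 = -161757131/106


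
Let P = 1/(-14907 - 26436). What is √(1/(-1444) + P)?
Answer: I*√1768942941/1571034 ≈ 0.026771*I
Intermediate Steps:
P = -1/41343 (P = 1/(-41343) = -1/41343 ≈ -2.4188e-5)
√(1/(-1444) + P) = √(1/(-1444) - 1/41343) = √(-1/1444 - 1/41343) = √(-42787/59699292) = I*√1768942941/1571034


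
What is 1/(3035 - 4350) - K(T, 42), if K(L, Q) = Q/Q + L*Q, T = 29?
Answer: -1602986/1315 ≈ -1219.0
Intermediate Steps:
K(L, Q) = 1 + L*Q
1/(3035 - 4350) - K(T, 42) = 1/(3035 - 4350) - (1 + 29*42) = 1/(-1315) - (1 + 1218) = -1/1315 - 1*1219 = -1/1315 - 1219 = -1602986/1315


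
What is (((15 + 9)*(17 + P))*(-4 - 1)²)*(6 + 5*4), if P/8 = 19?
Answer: 2636400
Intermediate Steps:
P = 152 (P = 8*19 = 152)
(((15 + 9)*(17 + P))*(-4 - 1)²)*(6 + 5*4) = (((15 + 9)*(17 + 152))*(-4 - 1)²)*(6 + 5*4) = ((24*169)*(-5)²)*(6 + 20) = (4056*25)*26 = 101400*26 = 2636400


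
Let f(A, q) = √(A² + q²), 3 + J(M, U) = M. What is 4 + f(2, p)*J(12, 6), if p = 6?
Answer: 4 + 18*√10 ≈ 60.921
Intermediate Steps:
J(M, U) = -3 + M
4 + f(2, p)*J(12, 6) = 4 + √(2² + 6²)*(-3 + 12) = 4 + √(4 + 36)*9 = 4 + √40*9 = 4 + (2*√10)*9 = 4 + 18*√10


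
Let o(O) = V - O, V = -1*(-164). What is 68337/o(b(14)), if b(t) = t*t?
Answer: -68337/32 ≈ -2135.5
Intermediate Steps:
b(t) = t**2
V = 164
o(O) = 164 - O
68337/o(b(14)) = 68337/(164 - 1*14**2) = 68337/(164 - 1*196) = 68337/(164 - 196) = 68337/(-32) = 68337*(-1/32) = -68337/32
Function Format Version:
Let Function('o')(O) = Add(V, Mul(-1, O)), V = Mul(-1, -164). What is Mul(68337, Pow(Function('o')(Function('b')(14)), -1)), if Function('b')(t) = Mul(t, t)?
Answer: Rational(-68337, 32) ≈ -2135.5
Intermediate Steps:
Function('b')(t) = Pow(t, 2)
V = 164
Function('o')(O) = Add(164, Mul(-1, O))
Mul(68337, Pow(Function('o')(Function('b')(14)), -1)) = Mul(68337, Pow(Add(164, Mul(-1, Pow(14, 2))), -1)) = Mul(68337, Pow(Add(164, Mul(-1, 196)), -1)) = Mul(68337, Pow(Add(164, -196), -1)) = Mul(68337, Pow(-32, -1)) = Mul(68337, Rational(-1, 32)) = Rational(-68337, 32)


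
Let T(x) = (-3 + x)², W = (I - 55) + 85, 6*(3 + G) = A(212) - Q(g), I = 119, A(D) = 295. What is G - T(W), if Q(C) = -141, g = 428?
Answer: -63739/3 ≈ -21246.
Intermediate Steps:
G = 209/3 (G = -3 + (295 - 1*(-141))/6 = -3 + (295 + 141)/6 = -3 + (⅙)*436 = -3 + 218/3 = 209/3 ≈ 69.667)
W = 149 (W = (119 - 55) + 85 = 64 + 85 = 149)
G - T(W) = 209/3 - (-3 + 149)² = 209/3 - 1*146² = 209/3 - 1*21316 = 209/3 - 21316 = -63739/3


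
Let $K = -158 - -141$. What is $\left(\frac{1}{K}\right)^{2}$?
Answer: $\frac{1}{289} \approx 0.0034602$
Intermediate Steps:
$K = -17$ ($K = -158 + 141 = -17$)
$\left(\frac{1}{K}\right)^{2} = \left(\frac{1}{-17}\right)^{2} = \left(- \frac{1}{17}\right)^{2} = \frac{1}{289}$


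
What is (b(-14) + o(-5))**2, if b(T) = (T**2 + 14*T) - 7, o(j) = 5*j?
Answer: 1024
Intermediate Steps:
b(T) = -7 + T**2 + 14*T
(b(-14) + o(-5))**2 = ((-7 + (-14)**2 + 14*(-14)) + 5*(-5))**2 = ((-7 + 196 - 196) - 25)**2 = (-7 - 25)**2 = (-32)**2 = 1024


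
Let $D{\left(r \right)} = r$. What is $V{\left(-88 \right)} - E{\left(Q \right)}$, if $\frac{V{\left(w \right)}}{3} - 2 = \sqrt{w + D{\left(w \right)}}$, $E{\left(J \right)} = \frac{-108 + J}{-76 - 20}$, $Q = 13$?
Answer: $\frac{481}{96} + 12 i \sqrt{11} \approx 5.0104 + 39.799 i$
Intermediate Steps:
$E{\left(J \right)} = \frac{9}{8} - \frac{J}{96}$ ($E{\left(J \right)} = \frac{-108 + J}{-96} = \left(-108 + J\right) \left(- \frac{1}{96}\right) = \frac{9}{8} - \frac{J}{96}$)
$V{\left(w \right)} = 6 + 3 \sqrt{2} \sqrt{w}$ ($V{\left(w \right)} = 6 + 3 \sqrt{w + w} = 6 + 3 \sqrt{2 w} = 6 + 3 \sqrt{2} \sqrt{w}$)
$V{\left(-88 \right)} - E{\left(Q \right)} = \left(6 + 3 \sqrt{2} \sqrt{-88}\right) - \left(\frac{9}{8} - \frac{13}{96}\right) = \left(6 + 3 \sqrt{2} \cdot 2 i \sqrt{22}\right) - \left(\frac{9}{8} - \frac{13}{96}\right) = \left(6 + 12 i \sqrt{11}\right) - \frac{95}{96} = \frac{481}{96} + 12 i \sqrt{11}$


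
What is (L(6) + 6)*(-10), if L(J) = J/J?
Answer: -70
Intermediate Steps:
L(J) = 1
(L(6) + 6)*(-10) = (1 + 6)*(-10) = 7*(-10) = -70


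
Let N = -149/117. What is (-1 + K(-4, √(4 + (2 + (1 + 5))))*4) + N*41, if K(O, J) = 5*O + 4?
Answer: -13714/117 ≈ -117.21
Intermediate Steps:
K(O, J) = 4 + 5*O
N = -149/117 (N = -149*1/117 = -149/117 ≈ -1.2735)
(-1 + K(-4, √(4 + (2 + (1 + 5))))*4) + N*41 = (-1 + (4 + 5*(-4))*4) - 149/117*41 = (-1 + (4 - 20)*4) - 6109/117 = (-1 - 16*4) - 6109/117 = (-1 - 64) - 6109/117 = -65 - 6109/117 = -13714/117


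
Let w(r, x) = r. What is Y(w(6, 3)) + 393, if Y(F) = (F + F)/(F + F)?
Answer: 394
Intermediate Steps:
Y(F) = 1 (Y(F) = (2*F)/((2*F)) = (2*F)*(1/(2*F)) = 1)
Y(w(6, 3)) + 393 = 1 + 393 = 394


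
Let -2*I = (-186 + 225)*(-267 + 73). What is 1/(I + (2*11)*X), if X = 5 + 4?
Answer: 1/3981 ≈ 0.00025119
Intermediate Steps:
X = 9
I = 3783 (I = -(-186 + 225)*(-267 + 73)/2 = -39*(-194)/2 = -½*(-7566) = 3783)
1/(I + (2*11)*X) = 1/(3783 + (2*11)*9) = 1/(3783 + 22*9) = 1/(3783 + 198) = 1/3981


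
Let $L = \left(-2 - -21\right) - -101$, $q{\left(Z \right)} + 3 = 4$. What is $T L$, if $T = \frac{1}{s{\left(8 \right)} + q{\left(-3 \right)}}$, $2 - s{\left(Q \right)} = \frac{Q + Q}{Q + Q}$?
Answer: $60$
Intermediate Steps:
$q{\left(Z \right)} = 1$ ($q{\left(Z \right)} = -3 + 4 = 1$)
$L = 120$ ($L = \left(-2 + 21\right) + 101 = 19 + 101 = 120$)
$s{\left(Q \right)} = 1$ ($s{\left(Q \right)} = 2 - \frac{Q + Q}{Q + Q} = 2 - \frac{2 Q}{2 Q} = 2 - 2 Q \frac{1}{2 Q} = 2 - 1 = 1$)
$T = \frac{1}{2}$ ($T = \frac{1}{1 + 1} = \frac{1}{2} \approx 0.5$)
$T L = \frac{1}{2} \cdot 120 = 60$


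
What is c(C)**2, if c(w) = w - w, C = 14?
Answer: 0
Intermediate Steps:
c(w) = 0
c(C)**2 = 0**2 = 0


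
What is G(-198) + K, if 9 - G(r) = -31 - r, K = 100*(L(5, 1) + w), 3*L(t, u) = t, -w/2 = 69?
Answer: -41374/3 ≈ -13791.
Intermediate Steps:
w = -138 (w = -2*69 = -138)
L(t, u) = t/3
K = -40900/3 (K = 100*((1/3)*5 - 138) = 100*(5/3 - 138) = 100*(-409/3) = -40900/3 ≈ -13633.)
G(r) = 40 + r (G(r) = 9 - (-31 - r) = 9 + (31 + r) = 40 + r)
G(-198) + K = (40 - 198) - 40900/3 = -158 - 40900/3 = -41374/3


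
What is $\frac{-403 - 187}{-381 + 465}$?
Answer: $- \frac{295}{42} \approx -7.0238$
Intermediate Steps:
$\frac{-403 - 187}{-381 + 465} = - \frac{590}{84} = \left(-590\right) \frac{1}{84} = - \frac{295}{42}$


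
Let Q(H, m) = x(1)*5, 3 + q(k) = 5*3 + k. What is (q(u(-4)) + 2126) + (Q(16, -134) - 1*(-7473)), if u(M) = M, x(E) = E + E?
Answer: 9617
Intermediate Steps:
x(E) = 2*E
q(k) = 12 + k (q(k) = -3 + (5*3 + k) = -3 + (15 + k) = 12 + k)
Q(H, m) = 10 (Q(H, m) = (2*1)*5 = 2*5 = 10)
(q(u(-4)) + 2126) + (Q(16, -134) - 1*(-7473)) = ((12 - 4) + 2126) + (10 - 1*(-7473)) = (8 + 2126) + (10 + 7473) = 2134 + 7483 = 9617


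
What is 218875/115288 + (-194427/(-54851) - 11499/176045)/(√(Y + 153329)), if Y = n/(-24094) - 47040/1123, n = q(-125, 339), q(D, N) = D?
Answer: 218875/115288 + 33597169566*√112223286179287813306/40050004022346887513335 ≈ 1.9074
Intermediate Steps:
n = -125
Y = -1133241385/27057562 (Y = -125/(-24094) - 47040/1123 = -125*(-1/24094) - 47040*1/1123 = 125/24094 - 47040/1123 = -1133241385/27057562 ≈ -41.883)
218875/115288 + (-194427/(-54851) - 11499/176045)/(√(Y + 153329)) = 218875/115288 + (-194427/(-54851) - 11499/176045)/(√(-1133241385/27057562 + 153329)) = 218875*(1/115288) + (-194427*(-1/54851) - 11499*1/176045)/(√(4147575682513/27057562)) = 218875/115288 + (194427/54851 - 11499/176045)/((√112223286179287813306/27057562)) = 218875/115288 + 33597169566*(√112223286179287813306/4147575682513)/9656244295 = 218875/115288 + 33597169566*√112223286179287813306/40050004022346887513335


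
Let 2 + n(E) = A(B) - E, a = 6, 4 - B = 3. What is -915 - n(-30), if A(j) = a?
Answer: -949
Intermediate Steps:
B = 1 (B = 4 - 1*3 = 4 - 3 = 1)
A(j) = 6
n(E) = 4 - E (n(E) = -2 + (6 - E) = 4 - E)
-915 - n(-30) = -915 - (4 - 1*(-30)) = -915 - (4 + 30) = -915 - 1*34 = -915 - 34 = -949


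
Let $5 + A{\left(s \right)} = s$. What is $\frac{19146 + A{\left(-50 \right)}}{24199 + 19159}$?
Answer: $\frac{19091}{43358} \approx 0.44031$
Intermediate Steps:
$A{\left(s \right)} = -5 + s$
$\frac{19146 + A{\left(-50 \right)}}{24199 + 19159} = \frac{19146 - 55}{24199 + 19159} = \frac{19146 - 55}{43358} = 19091 \cdot \frac{1}{43358} = \frac{19091}{43358}$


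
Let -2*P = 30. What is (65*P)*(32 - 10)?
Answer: -21450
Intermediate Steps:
P = -15 (P = -1/2*30 = -15)
(65*P)*(32 - 10) = (65*(-15))*(32 - 10) = -975*22 = -21450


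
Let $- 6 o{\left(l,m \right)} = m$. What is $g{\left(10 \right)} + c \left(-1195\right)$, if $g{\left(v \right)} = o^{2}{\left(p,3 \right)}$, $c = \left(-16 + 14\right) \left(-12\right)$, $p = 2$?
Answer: $- \frac{114719}{4} \approx -28680.0$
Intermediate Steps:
$o{\left(l,m \right)} = - \frac{m}{6}$
$c = 24$ ($c = \left(-2\right) \left(-12\right) = 24$)
$g{\left(v \right)} = \frac{1}{4}$ ($g{\left(v \right)} = \left(\left(- \frac{1}{6}\right) 3\right)^{2} = \left(- \frac{1}{2}\right)^{2} = \frac{1}{4}$)
$g{\left(10 \right)} + c \left(-1195\right) = \frac{1}{4} + 24 \left(-1195\right) = \frac{1}{4} - 28680 = - \frac{114719}{4}$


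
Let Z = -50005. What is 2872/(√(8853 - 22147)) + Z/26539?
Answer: -50005/26539 - 1436*I*√46/391 ≈ -1.8842 - 24.909*I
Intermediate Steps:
2872/(√(8853 - 22147)) + Z/26539 = 2872/(√(8853 - 22147)) - 50005/26539 = 2872/(√(-13294)) - 50005*1/26539 = 2872/((17*I*√46)) - 50005/26539 = 2872*(-I*√46/782) - 50005/26539 = -1436*I*√46/391 - 50005/26539 = -50005/26539 - 1436*I*√46/391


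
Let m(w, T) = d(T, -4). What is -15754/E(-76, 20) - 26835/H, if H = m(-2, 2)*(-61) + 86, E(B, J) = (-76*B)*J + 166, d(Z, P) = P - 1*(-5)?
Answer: -310482766/289215 ≈ -1073.5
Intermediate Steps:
d(Z, P) = 5 + P (d(Z, P) = P + 5 = 5 + P)
m(w, T) = 1 (m(w, T) = 5 - 4 = 1)
E(B, J) = 166 - 76*B*J (E(B, J) = -76*B*J + 166 = 166 - 76*B*J)
H = 25 (H = 1*(-61) + 86 = -61 + 86 = 25)
-15754/E(-76, 20) - 26835/H = -15754/(166 - 76*(-76)*20) - 26835/25 = -15754/(166 + 115520) - 26835*1/25 = -15754/115686 - 5367/5 = -15754*1/115686 - 5367/5 = -7877/57843 - 5367/5 = -310482766/289215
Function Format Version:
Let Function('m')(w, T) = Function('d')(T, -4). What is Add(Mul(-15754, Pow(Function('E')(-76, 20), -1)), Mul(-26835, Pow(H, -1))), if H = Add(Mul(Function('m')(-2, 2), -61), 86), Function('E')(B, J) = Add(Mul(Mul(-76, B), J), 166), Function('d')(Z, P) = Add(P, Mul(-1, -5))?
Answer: Rational(-310482766, 289215) ≈ -1073.5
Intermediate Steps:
Function('d')(Z, P) = Add(5, P) (Function('d')(Z, P) = Add(P, 5) = Add(5, P))
Function('m')(w, T) = 1 (Function('m')(w, T) = Add(5, -4) = 1)
Function('E')(B, J) = Add(166, Mul(-76, B, J)) (Function('E')(B, J) = Add(Mul(-76, B, J), 166) = Add(166, Mul(-76, B, J)))
H = 25 (H = Add(Mul(1, -61), 86) = Add(-61, 86) = 25)
Add(Mul(-15754, Pow(Function('E')(-76, 20), -1)), Mul(-26835, Pow(H, -1))) = Add(Mul(-15754, Pow(Add(166, Mul(-76, -76, 20)), -1)), Mul(-26835, Pow(25, -1))) = Add(Mul(-15754, Pow(Add(166, 115520), -1)), Mul(-26835, Rational(1, 25))) = Add(Mul(-15754, Pow(115686, -1)), Rational(-5367, 5)) = Add(Mul(-15754, Rational(1, 115686)), Rational(-5367, 5)) = Add(Rational(-7877, 57843), Rational(-5367, 5)) = Rational(-310482766, 289215)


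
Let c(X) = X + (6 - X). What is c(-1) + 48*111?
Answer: 5334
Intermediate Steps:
c(X) = 6
c(-1) + 48*111 = 6 + 48*111 = 6 + 5328 = 5334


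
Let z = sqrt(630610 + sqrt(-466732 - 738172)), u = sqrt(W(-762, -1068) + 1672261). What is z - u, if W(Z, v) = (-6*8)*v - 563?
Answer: sqrt(630610 + 2*I*sqrt(301226)) - sqrt(1722962) ≈ -518.51 + 0.69114*I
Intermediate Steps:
W(Z, v) = -563 - 48*v (W(Z, v) = -48*v - 563 = -563 - 48*v)
u = sqrt(1722962) (u = sqrt((-563 - 48*(-1068)) + 1672261) = sqrt((-563 + 51264) + 1672261) = sqrt(50701 + 1672261) = sqrt(1722962) ≈ 1312.6)
z = sqrt(630610 + 2*I*sqrt(301226)) (z = sqrt(630610 + sqrt(-1204904)) = sqrt(630610 + 2*I*sqrt(301226)) ≈ 794.11 + 0.691*I)
z - u = sqrt(630610 + 2*I*sqrt(301226)) - sqrt(1722962)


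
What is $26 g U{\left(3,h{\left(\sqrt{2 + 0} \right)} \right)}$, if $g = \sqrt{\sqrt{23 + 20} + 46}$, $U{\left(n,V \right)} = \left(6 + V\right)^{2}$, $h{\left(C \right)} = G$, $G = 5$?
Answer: $3146 \sqrt{46 + \sqrt{43}} \approx 22807.0$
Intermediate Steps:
$h{\left(C \right)} = 5$
$g = \sqrt{46 + \sqrt{43}}$ ($g = \sqrt{\sqrt{43} + 46} = \sqrt{46 + \sqrt{43}} \approx 7.2496$)
$26 g U{\left(3,h{\left(\sqrt{2 + 0} \right)} \right)} = 26 \sqrt{46 + \sqrt{43}} \left(6 + 5\right)^{2} = 26 \sqrt{46 + \sqrt{43}} \cdot 11^{2} = 26 \sqrt{46 + \sqrt{43}} \cdot 121 = 3146 \sqrt{46 + \sqrt{43}}$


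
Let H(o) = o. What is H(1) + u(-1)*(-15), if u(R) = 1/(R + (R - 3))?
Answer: 4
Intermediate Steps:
u(R) = 1/(-3 + 2*R) (u(R) = 1/(R + (-3 + R)) = 1/(-3 + 2*R))
H(1) + u(-1)*(-15) = 1 - 15/(-3 + 2*(-1)) = 1 - 15/(-3 - 2) = 1 - 15/(-5) = 1 - ⅕*(-15) = 1 + 3 = 4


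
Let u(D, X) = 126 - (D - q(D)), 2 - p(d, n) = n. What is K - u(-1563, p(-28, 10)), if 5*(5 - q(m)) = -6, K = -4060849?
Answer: -20312721/5 ≈ -4.0625e+6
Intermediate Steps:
q(m) = 31/5 (q(m) = 5 - 1/5*(-6) = 5 + 6/5 = 31/5)
p(d, n) = 2 - n
u(D, X) = 661/5 - D (u(D, X) = 126 - (D - 1*31/5) = 126 - (D - 31/5) = 126 - (-31/5 + D) = 126 + (31/5 - D) = 661/5 - D)
K - u(-1563, p(-28, 10)) = -4060849 - (661/5 - 1*(-1563)) = -4060849 - (661/5 + 1563) = -4060849 - 1*8476/5 = -4060849 - 8476/5 = -20312721/5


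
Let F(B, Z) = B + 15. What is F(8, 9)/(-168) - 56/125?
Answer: -12283/21000 ≈ -0.58490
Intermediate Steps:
F(B, Z) = 15 + B
F(8, 9)/(-168) - 56/125 = (15 + 8)/(-168) - 56/125 = 23*(-1/168) - 56*1/125 = -23/168 - 56/125 = -12283/21000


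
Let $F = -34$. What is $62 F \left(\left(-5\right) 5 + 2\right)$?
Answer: $48484$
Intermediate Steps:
$62 F \left(\left(-5\right) 5 + 2\right) = 62 \left(-34\right) \left(\left(-5\right) 5 + 2\right) = - 2108 \left(-25 + 2\right) = \left(-2108\right) \left(-23\right) = 48484$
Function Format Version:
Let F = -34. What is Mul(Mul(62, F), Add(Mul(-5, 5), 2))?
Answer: 48484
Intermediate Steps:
Mul(Mul(62, F), Add(Mul(-5, 5), 2)) = Mul(Mul(62, -34), Add(Mul(-5, 5), 2)) = Mul(-2108, Add(-25, 2)) = Mul(-2108, -23) = 48484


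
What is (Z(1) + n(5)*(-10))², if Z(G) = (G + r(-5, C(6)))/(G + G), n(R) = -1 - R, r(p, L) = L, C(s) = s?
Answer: 16129/4 ≈ 4032.3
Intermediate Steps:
Z(G) = (6 + G)/(2*G) (Z(G) = (G + 6)/(G + G) = (6 + G)/((2*G)) = (6 + G)*(1/(2*G)) = (6 + G)/(2*G))
(Z(1) + n(5)*(-10))² = ((½)*(6 + 1)/1 + (-1 - 1*5)*(-10))² = ((½)*1*7 + (-1 - 5)*(-10))² = (7/2 - 6*(-10))² = (7/2 + 60)² = (127/2)² = 16129/4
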